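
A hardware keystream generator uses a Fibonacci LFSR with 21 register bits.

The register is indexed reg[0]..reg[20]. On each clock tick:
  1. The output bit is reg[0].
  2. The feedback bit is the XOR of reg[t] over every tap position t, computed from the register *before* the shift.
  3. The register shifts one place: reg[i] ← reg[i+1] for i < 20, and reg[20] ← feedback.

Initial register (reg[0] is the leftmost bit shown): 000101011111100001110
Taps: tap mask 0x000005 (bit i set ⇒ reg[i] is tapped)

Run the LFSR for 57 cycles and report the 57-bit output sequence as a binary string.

000101011111100001110010000100001100110111010010100111111

step | reg (before) | out | fb
   0 | 000101011111100001110 | 0 | 0
   1 | 001010111111000011100 | 0 | 1
   2 | 010101111110000111001 | 0 | 0
   3 | 101011111100001110010 | 1 | 0
   4 | 010111111000011100100 | 0 | 0
   5 | 101111110000111001000 | 1 | 0
   6 | 011111100001110010000 | 0 | 1
   7 | 111111000011100100001 | 1 | 0
   8 | 111110000111001000010 | 1 | 0
   9 | 111100001110010000100 | 1 | 0
  10 | 111000011100100001000 | 1 | 0
  11 | 110000111001000010000 | 1 | 1
  12 | 100001110010000100001 | 1 | 1
  13 | 000011100100001000011 | 0 | 0
  14 | 000111001000010000110 | 0 | 0
  15 | 001110010000100001100 | 0 | 1
  16 | 011100100001000011001 | 0 | 1
  17 | 111001000010000110011 | 1 | 0
  18 | 110010000100001100110 | 1 | 1
  19 | 100100001000011001101 | 1 | 1
  20 | 001000010000110011011 | 0 | 1
  21 | 010000100001100110111 | 0 | 0
  22 | 100001000011001101110 | 1 | 1
  23 | 000010000110011011101 | 0 | 0
  24 | 000100001100110111010 | 0 | 0
  25 | 001000011001101110100 | 0 | 1
  26 | 010000110011011101001 | 0 | 0
  27 | 100001100110111010010 | 1 | 1
  28 | 000011001101110100101 | 0 | 0
  29 | 000110011011101001010 | 0 | 0
  30 | 001100110111010010100 | 0 | 1
  31 | 011001101110100101001 | 0 | 1
  32 | 110011011101001010011 | 1 | 1
  33 | 100110111010010100111 | 1 | 1
  34 | 001101110100101001111 | 0 | 1
  35 | 011011101001010011111 | 0 | 1
  36 | 110111010010100111111 | 1 | 1
  37 | 101110100101001111111 | 1 | 0
  38 | 011101001010011111110 | 0 | 1
  39 | 111010010100111111101 | 1 | 0
  40 | 110100101001111111010 | 1 | 1
  41 | 101001010011111110101 | 1 | 0
  42 | 010010100111111101010 | 0 | 0
  43 | 100101001111111010100 | 1 | 1
  44 | 001010011111110101001 | 0 | 1
  45 | 010100111111101010011 | 0 | 0
  46 | 101001111111010100110 | 1 | 0
  47 | 010011111110101001100 | 0 | 0
  48 | 100111111101010011000 | 1 | 1
  49 | 001111111010100110001 | 0 | 1
  50 | 011111110101001100011 | 0 | 1
  51 | 111111101010011000111 | 1 | 0
  52 | 111111010100110001110 | 1 | 0
  53 | 111110101001100011100 | 1 | 0
  54 | 111101010011000111000 | 1 | 0
  55 | 111010100110001110000 | 1 | 0
  56 | 110101001100011100000 | 1 | 1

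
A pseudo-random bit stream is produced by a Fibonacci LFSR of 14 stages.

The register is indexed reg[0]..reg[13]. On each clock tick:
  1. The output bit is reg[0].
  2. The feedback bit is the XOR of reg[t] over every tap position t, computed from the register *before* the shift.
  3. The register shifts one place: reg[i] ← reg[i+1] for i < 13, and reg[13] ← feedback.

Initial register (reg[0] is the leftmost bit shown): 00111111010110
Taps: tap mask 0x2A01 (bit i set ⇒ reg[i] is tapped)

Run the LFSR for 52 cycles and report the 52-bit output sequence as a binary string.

k : reg_k → out_k, fb_k
0: 00111111010110 → 0, fb=0
1: 01111110101100 → 0, fb=1
2: 11111101011001 → 1, fb=1
3: 11111010110011 → 1, fb=1
4: 11110101100111 → 1, fb=1
5: 11101011001111 → 1, fb=1
6: 11010110011111 → 1, fb=0
7: 10101100111110 → 1, fb=1
8: 01011001111101 → 0, fb=1
9: 10110011111011 → 1, fb=1
10: 01100111110111 → 0, fb=1
11: 11001111101111 → 1, fb=1
12: 10011111011111 → 1, fb=0
13: 00111110111110 → 0, fb=0
14: 01111101111100 → 0, fb=0
15: 11111011111000 → 1, fb=0
16: 11110111110000 → 1, fb=0
17: 11101111100000 → 1, fb=1
18: 11011111000001 → 1, fb=0
19: 10111110000010 → 1, fb=1
20: 01111100000101 → 0, fb=0
21: 11111000001010 → 1, fb=1
22: 11110000010101 → 1, fb=0
23: 11100000101010 → 1, fb=1
24: 11000001010101 → 1, fb=0
25: 10000010101010 → 1, fb=1
26: 00000101010101 → 0, fb=1
27: 00001010101011 → 0, fb=1
28: 00010101010111 → 0, fb=1
29: 00101010101111 → 0, fb=0
30: 01010101011110 → 0, fb=0
31: 10101010111100 → 1, fb=1
32: 01010101111001 → 0, fb=0
33: 10101011110010 → 1, fb=0
34: 01010111100100 → 0, fb=1
35: 10101111001001 → 1, fb=0
36: 01011110010010 → 0, fb=1
37: 10111100100101 → 1, fb=1
38: 01111001001011 → 0, fb=1
39: 11110010010111 → 1, fb=0
40: 11100100101110 → 1, fb=0
41: 11001001011100 → 1, fb=1
42: 10010010111001 → 1, fb=1
43: 00100101110011 → 0, fb=0
44: 01001011100110 → 0, fb=1
45: 10010111001101 → 1, fb=1
46: 00101110011011 → 0, fb=0
47: 01011100110110 → 0, fb=0
48: 10111001101100 → 1, fb=0
49: 01110011011000 → 0, fb=1
50: 11100110110001 → 1, fb=1
51: 11001101100011 → 1, fb=0

0011111101011001111101111100000101010101111001001011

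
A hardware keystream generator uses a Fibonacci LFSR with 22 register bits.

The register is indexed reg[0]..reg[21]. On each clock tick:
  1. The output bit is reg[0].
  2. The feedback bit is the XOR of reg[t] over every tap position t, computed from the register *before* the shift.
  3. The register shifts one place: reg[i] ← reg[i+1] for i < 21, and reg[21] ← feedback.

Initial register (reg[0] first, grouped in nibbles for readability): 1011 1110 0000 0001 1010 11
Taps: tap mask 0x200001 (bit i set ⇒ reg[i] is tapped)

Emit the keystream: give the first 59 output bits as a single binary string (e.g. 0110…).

k : reg_k → out_k, fb_k
0: 1011111000000001101011 → 1, fb=0
1: 0111110000000011010110 → 0, fb=0
2: 1111100000000110101100 → 1, fb=1
3: 1111000000001101011001 → 1, fb=0
4: 1110000000011010110010 → 1, fb=1
5: 1100000000110101100101 → 1, fb=0
6: 1000000001101011001010 → 1, fb=1
7: 0000000011010110010101 → 0, fb=1
8: 0000000110101100101011 → 0, fb=1
9: 0000001101011001010111 → 0, fb=1
10: 0000011010110010101111 → 0, fb=1
11: 0000110101100101011111 → 0, fb=1
12: 0001101011001010111111 → 0, fb=1
13: 0011010110010101111111 → 0, fb=1
14: 0110101100101011111111 → 0, fb=1
15: 1101011001010111111111 → 1, fb=0
16: 1010110010101111111110 → 1, fb=1
17: 0101100101011111111101 → 0, fb=1
18: 1011001010111111111011 → 1, fb=0
19: 0110010101111111110110 → 0, fb=0
20: 1100101011111111101100 → 1, fb=1
21: 1001010111111111011001 → 1, fb=0
22: 0010101111111110110010 → 0, fb=0
23: 0101011111111101100100 → 0, fb=0
24: 1010111111111011001000 → 1, fb=1
25: 0101111111110110010001 → 0, fb=1
26: 1011111111101100100011 → 1, fb=0
27: 0111111111011001000110 → 0, fb=0
28: 1111111110110010001100 → 1, fb=1
29: 1111111101100100011001 → 1, fb=0
30: 1111111011001000110010 → 1, fb=1
31: 1111110110010001100101 → 1, fb=0
32: 1111101100100011001010 → 1, fb=1
33: 1111011001000110010101 → 1, fb=0
34: 1110110010001100101010 → 1, fb=1
35: 1101100100011001010101 → 1, fb=0
36: 1011001000110010101010 → 1, fb=1
37: 0110010001100101010101 → 0, fb=1
38: 1100100011001010101011 → 1, fb=0
39: 1001000110010101010110 → 1, fb=1
40: 0010001100101010101101 → 0, fb=1
41: 0100011001010101011011 → 0, fb=1
42: 1000110010101010110111 → 1, fb=0
43: 0001100101010101101110 → 0, fb=0
44: 0011001010101011011100 → 0, fb=0
45: 0110010101010110111000 → 0, fb=0
46: 1100101010101101110000 → 1, fb=1
47: 1001010101011011100001 → 1, fb=0
48: 0010101010110111000010 → 0, fb=0
49: 0101010101101110000100 → 0, fb=0
50: 1010101011011100001000 → 1, fb=1
51: 0101010110111000010001 → 0, fb=1
52: 1010101101110000100011 → 1, fb=0
53: 0101011011100001000110 → 0, fb=0
54: 1010110111000010001100 → 1, fb=1
55: 0101101110000100011001 → 0, fb=1
56: 1011011100001000110011 → 1, fb=0
57: 0110111000010001100110 → 0, fb=0
58: 1101110000100011001100 → 1, fb=1

10111110000000011010110010101111111110110010001100101010101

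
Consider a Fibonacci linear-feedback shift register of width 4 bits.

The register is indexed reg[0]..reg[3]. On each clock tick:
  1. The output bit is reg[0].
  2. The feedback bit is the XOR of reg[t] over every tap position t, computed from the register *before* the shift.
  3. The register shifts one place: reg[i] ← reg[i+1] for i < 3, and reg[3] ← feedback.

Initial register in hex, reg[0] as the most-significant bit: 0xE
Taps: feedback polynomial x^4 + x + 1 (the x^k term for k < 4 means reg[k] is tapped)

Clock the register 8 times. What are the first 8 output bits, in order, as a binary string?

k : reg_k → out_k, fb_k
0: 1110 → 1, fb=0
1: 1100 → 1, fb=0
2: 1000 → 1, fb=1
3: 0001 → 0, fb=0
4: 0010 → 0, fb=0
5: 0100 → 0, fb=1
6: 1001 → 1, fb=1
7: 0011 → 0, fb=0

11100010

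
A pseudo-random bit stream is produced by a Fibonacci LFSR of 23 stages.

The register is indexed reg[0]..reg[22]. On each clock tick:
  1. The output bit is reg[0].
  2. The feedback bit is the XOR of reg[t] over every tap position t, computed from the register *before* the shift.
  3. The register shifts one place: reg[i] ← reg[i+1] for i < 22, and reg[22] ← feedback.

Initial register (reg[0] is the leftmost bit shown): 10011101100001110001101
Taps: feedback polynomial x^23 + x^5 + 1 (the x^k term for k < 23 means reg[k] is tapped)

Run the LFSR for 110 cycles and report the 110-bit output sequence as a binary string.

10011101100001110001101001011010110010001010001000000111101110011100010111100001000000101111001110000010101110

tick  register→output (feedback)
  0  10011101100001110001101→1 (0)
  1  00111011000011100011010→0 (0)
  2  01110110000111000110100→0 (1)
  3  11101100001110001101001→1 (0)
  4  11011000011100011010010→1 (1)
  5  10110000111000110100101→1 (1)
  6  01100001110001101001011→0 (0)
  7  11000011100011010010110→1 (1)
  8  10000111000110100101101→1 (0)
  9  00001110001101001011010→0 (1)
 10  00011100011010010110101→0 (1)
 11  00111000110100101101011→0 (0)
 12  01110001101001011010110→0 (0)
 13  11100011010010110101100→1 (1)
 14  11000110100101101011001→1 (0)
 15  10001101001011010110010→1 (0)
 16  00011010010110101100100→0 (0)
 17  00110100101101011001000→0 (1)
 18  01101001011010110010001→0 (0)
 19  11010010110101100100010→1 (1)
 20  10100101101011001000101→1 (0)
 21  01001011010110010001010→0 (0)
 22  10010110101100100010100→1 (0)
 23  00101101011001000101000→0 (1)
 24  01011010110010001010001→0 (0)
 25  10110101100100010100010→1 (0)
 26  01101011001000101000100→0 (0)
 27  11010110010001010001000→1 (0)
 28  10101100100010100010000→1 (0)
 29  01011001000101000100000→0 (0)
 30  10110010001010001000000→1 (1)
 31  01100100010100010000001→0 (1)
 32  11001000101000100000011→1 (1)
 33  10010001010001000000111→1 (1)
 34  00100010100010000001111→0 (0)
 35  01000101000100000011110→0 (1)
 36  10001010001000000111101→1 (1)
 37  00010100010000001111011→0 (1)
 38  00101000100000011110111→0 (0)
 39  01010001000000111101110→0 (0)
 40  10100010000001111011100→1 (1)
 41  01000100000011110111001→0 (1)
 42  10001000000111101110011→1 (1)
 43  00010000001111011100111→0 (0)
 44  00100000011110111001110→0 (0)
 45  01000000111101110011100→0 (0)
 46  10000001111011100111000→1 (1)
 47  00000011110111001110001→0 (0)
 48  00000111101110011100010→0 (1)
 49  00001111011100111000101→0 (1)
 50  00011110111001110001011→0 (1)
 51  00111101110011100010111→0 (1)
 52  01111011100111000101111→0 (0)
 53  11110111001110001011110→1 (0)
 54  11101110011100010111100→1 (0)
 55  11011100111000101111000→1 (0)
 56  10111001110001011110000→1 (1)
 57  01110011100010111100001→0 (0)
 58  11100111000101111000010→1 (0)
 59  11001110001011110000100→1 (0)
 60  10011100010111100001000→1 (0)
 61  00111000101111000010000→0 (0)
 62  01110001011110000100000→0 (0)
 63  11100010111100001000000→1 (1)
 64  11000101111000010000001→1 (0)
 65  10001011110000100000010→1 (1)
 66  00010111100001000000101→0 (1)
 67  00101111000010000001011→0 (1)
 68  01011110000100000010111→0 (1)
 69  10111100001000000101111→1 (0)
 70  01111000010000001011110→0 (0)
 71  11110000100000010111100→1 (1)
 72  11100001000000101111001→1 (1)
 73  11000010000001011110011→1 (1)
 74  10000100000010111100111→1 (0)
 75  00001000000101111001110→0 (0)
 76  00010000001011110011100→0 (0)
 77  00100000010111100111000→0 (0)
 78  01000000101111001110000→0 (0)
 79  10000001011110011100000→1 (1)
 80  00000010111100111000001→0 (0)
 81  00000101111001110000010→0 (1)
 82  00001011110011100000101→0 (0)
 83  00010111100111000001010→0 (1)
 84  00101111001110000010101→0 (1)
 85  01011110011100000101011→0 (1)
 86  10111100111000001010111→1 (0)
 87  01111001110000010101110→0 (0)
 88  11110011100000101011100→1 (1)
 89  11100111000001010111001→1 (0)
 90  11001110000010101110010→1 (0)
 91  10011100000101011100100→1 (0)
 92  00111000001010111001000→0 (0)
 93  01110000010101110010000→0 (0)
 94  11100000101011100100000→1 (1)
 95  11000001010111001000001→1 (1)
 96  10000010101110010000011→1 (1)
 97  00000101011100100000111→0 (1)
 98  00001010111001000001111→0 (0)
 99  00010101110010000011110→0 (1)
100  00101011100100000111101→0 (0)
101  01010111001000001111010→0 (1)
102  10101110010000011110101→1 (0)
103  01011100100000111101010→0 (1)
104  10111001000001111010101→1 (1)
105  01110010000011110101011→0 (0)
106  11100100000111101010110→1 (0)
107  11001000001111010101100→1 (1)
108  10010000011110101011001→1 (1)
109  00100000111101010110011→0 (0)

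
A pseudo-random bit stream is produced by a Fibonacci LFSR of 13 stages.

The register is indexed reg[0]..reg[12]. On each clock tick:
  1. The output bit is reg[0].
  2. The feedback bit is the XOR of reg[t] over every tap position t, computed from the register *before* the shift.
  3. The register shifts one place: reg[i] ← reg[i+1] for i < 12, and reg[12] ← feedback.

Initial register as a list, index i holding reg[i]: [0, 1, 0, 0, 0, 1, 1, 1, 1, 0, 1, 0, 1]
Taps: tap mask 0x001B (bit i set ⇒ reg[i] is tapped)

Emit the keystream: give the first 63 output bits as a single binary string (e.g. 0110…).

tick  register→output (feedback)
  0  0100011110101→0 (1)
  1  1000111101011→1 (0)
  2  0001111010110→0 (0)
  3  0011110101100→0 (0)
  4  0111101011000→0 (1)
  5  1111010110001→1 (1)
  6  1110101100011→1 (1)
  7  1101011000111→1 (1)
  8  1010110001111→1 (0)
  9  0101100011110→0 (1)
 10  1011000111101→1 (0)
 11  0110001111010→0 (1)
 12  1100011110101→1 (0)
 13  1000111101010→1 (0)
 14  0001111010100→0 (0)
 15  0011110101000→0 (0)
 16  0111101010000→0 (1)
 17  1111010100001→1 (1)
 18  1110101000011→1 (1)
 19  1101010000111→1 (1)
 20  1010100001111→1 (0)
 21  0101000011110→0 (0)
 22  1010000111100→1 (1)
 23  0100001111001→0 (1)
 24  1000011110011→1 (1)
 25  0000111100111→0 (1)
 26  0001111001111→0 (0)
 27  0011110011110→0 (0)
 28  0111100111100→0 (1)
 29  1111001111001→1 (1)
 30  1110011110011→1 (0)
 31  1100111100110→1 (1)
 32  1001111001101→1 (1)
 33  0011110011011→0 (0)
 34  0111100110110→0 (1)
 35  1111001101101→1 (1)
 36  1110011011011→1 (0)
 37  1100110110110→1 (1)
 38  1001101101101→1 (1)
 39  0011011011011→0 (1)
 40  0110110110111→0 (0)
 41  1101101101110→1 (0)
 42  1011011011100→1 (0)
 43  0110110111000→0 (0)
 44  1101101110000→1 (0)
 45  1011011100000→1 (0)
 46  0110111000000→0 (0)
 47  1101110000000→1 (0)
 48  1011100000000→1 (1)
 49  0111000000001→0 (0)
 50  1110000000010→1 (0)
 51  1100000000100→1 (0)
 52  1000000001000→1 (1)
 53  0000000010001→0 (0)
 54  0000000100010→0 (0)
 55  0000001000100→0 (0)
 56  0000010001000→0 (0)
 57  0000100010000→0 (1)
 58  0001000100001→0 (1)
 59  0010001000011→0 (0)
 60  0100010000110→0 (1)
 61  1000100001101→1 (0)
 62  0001000011010→0 (1)

010001111010110001111010100001111001111001101101101110000000010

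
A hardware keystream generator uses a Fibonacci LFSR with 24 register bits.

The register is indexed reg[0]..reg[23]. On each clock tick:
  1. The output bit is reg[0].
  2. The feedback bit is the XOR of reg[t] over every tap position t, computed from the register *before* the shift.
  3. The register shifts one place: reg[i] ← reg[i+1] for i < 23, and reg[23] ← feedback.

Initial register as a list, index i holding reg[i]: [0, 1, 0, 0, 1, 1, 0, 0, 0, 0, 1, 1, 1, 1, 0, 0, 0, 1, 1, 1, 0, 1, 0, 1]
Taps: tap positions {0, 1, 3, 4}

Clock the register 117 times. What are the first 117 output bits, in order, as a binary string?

010011000011110001110101011101100110000001100011010011111010010110001011010101111001101001110010001111011101101000100

step | reg (before) | out | fb
   0 | 010011000011110001110101 | 0 | 0
   1 | 100110000111100011101010 | 1 | 1
   2 | 001100001111000111010101 | 0 | 1
   3 | 011000011110001110101011 | 0 | 1
   4 | 110000111100011101010111 | 1 | 0
   5 | 100001111000111010101110 | 1 | 1
   6 | 000011110001110101011101 | 0 | 1
   7 | 000111100011101010111011 | 0 | 0
   8 | 001111000111010101110110 | 0 | 0
   9 | 011110001110101011101100 | 0 | 1
  10 | 111100011101010111011001 | 1 | 1
  11 | 111000111010101110110011 | 1 | 0
  12 | 110001110101011101100110 | 1 | 0
  13 | 100011101010111011001100 | 1 | 0
  14 | 000111010101110110011000 | 0 | 0
  15 | 001110101011101100110000 | 0 | 0
  16 | 011101010111011001100000 | 0 | 0
  17 | 111010101110110011000000 | 1 | 1
  18 | 110101011101100110000001 | 1 | 1
  19 | 101010111011001100000011 | 1 | 0
  20 | 010101110110011000000110 | 0 | 0
  21 | 101011101100110000001100 | 1 | 0
  22 | 010111011001100000011000 | 0 | 1
  23 | 101110110011000000110001 | 1 | 1
  24 | 011101100110000001100011 | 0 | 0
  25 | 111011001100000011000110 | 1 | 1
  26 | 110110011000000110001101 | 1 | 0
  27 | 101100110000001100011010 | 1 | 0
  28 | 011001100000011000110100 | 0 | 1
  29 | 110011000000110001101001 | 1 | 1
  30 | 100110000001100011010011 | 1 | 1
  31 | 001100000011000110100111 | 0 | 1
  32 | 011000000110001101001111 | 0 | 1
  33 | 110000001100011010011111 | 1 | 0
  34 | 100000011000110100111110 | 1 | 1
  35 | 000000110001101001111101 | 0 | 0
  36 | 000001100011010011111010 | 0 | 0
  37 | 000011000110100111110100 | 0 | 1
  38 | 000110001101001111101001 | 0 | 0
  39 | 001100011010011111010010 | 0 | 1
  40 | 011000110100111110100101 | 0 | 1
  41 | 110001101001111101001011 | 1 | 0
  42 | 100011010011111010010110 | 1 | 0
  43 | 000110100111110100101100 | 0 | 0
  44 | 001101001111101001011000 | 0 | 1
  45 | 011010011111010010110001 | 0 | 0
  46 | 110100111110100101100010 | 1 | 1
  47 | 101001111101001011000101 | 1 | 1
  48 | 010011111010010110001011 | 0 | 0
  49 | 100111110100101100010110 | 1 | 1
  50 | 001111101001011000101101 | 0 | 0
  51 | 011111010010110001011010 | 0 | 1
  52 | 111110100101100010110101 | 1 | 0
  53 | 111101001011000101101010 | 1 | 1
  54 | 111010010110001011010101 | 1 | 1
  55 | 110100101100010110101011 | 1 | 1
  56 | 101001011000101101010111 | 1 | 1
  57 | 010010110001011010101111 | 0 | 0
  58 | 100101100010110101011110 | 1 | 0
  59 | 001011000101101010111100 | 0 | 1
  60 | 010110001011010101111001 | 0 | 1
  61 | 101100010110101011110011 | 1 | 0
  62 | 011000101101010111100110 | 0 | 1
  63 | 110001011010101111001101 | 1 | 0
  64 | 100010110101011110011010 | 1 | 0
  65 | 000101101010111100110100 | 0 | 1
  66 | 001011010101111001101001 | 0 | 1
  67 | 010110101011110011010011 | 0 | 1
  68 | 101101010111100110100111 | 1 | 0
  69 | 011010101111001101001110 | 0 | 0
  70 | 110101011110011010011100 | 1 | 1
  71 | 101010111100110100111001 | 1 | 0
  72 | 010101111001101001110010 | 0 | 0
  73 | 101011110011010011100100 | 1 | 0
  74 | 010111100110100111001000 | 0 | 1
  75 | 101111001101001110010001 | 1 | 1
  76 | 011110011010011100100011 | 0 | 1
  77 | 111100110100111001000111 | 1 | 1
  78 | 111001101001110010001111 | 1 | 0
  79 | 110011010011100100011110 | 1 | 1
  80 | 100110100111001000111101 | 1 | 1
  81 | 001101001110010001111011 | 0 | 1
  82 | 011010011100100011110111 | 0 | 0
  83 | 110100111001000111101110 | 1 | 1
  84 | 101001110010001111011101 | 1 | 1
  85 | 010011100100011110111011 | 0 | 0
  86 | 100111001000111101110110 | 1 | 1
  87 | 001110010001111011101101 | 0 | 0
  88 | 011100100011110111011010 | 0 | 0
  89 | 111001000111101110110100 | 1 | 0
  90 | 110010001111011101101000 | 1 | 1
  91 | 100100011110111011010001 | 1 | 0
  92 | 001000111101110110100010 | 0 | 0
  93 | 010001111011101101000100 | 0 | 1
  94 | 100011110111011010001001 | 1 | 0
  95 | 000111101110110100010010 | 0 | 0
  96 | 001111011101101000100100 | 0 | 0
  97 | 011110111011010001001000 | 0 | 1
  98 | 111101110110100010010001 | 1 | 1
  99 | 111011101101000100100011 | 1 | 1
 100 | 110111011010001001000111 | 1 | 0
 101 | 101110110100010010001110 | 1 | 1
 102 | 011101101000100100011101 | 0 | 0
 103 | 111011010001001000111010 | 1 | 1
 104 | 110110100010010001110101 | 1 | 0
 105 | 101101000100100011101010 | 1 | 0
 106 | 011010001001000111010100 | 0 | 0
 107 | 110100010010001110101000 | 1 | 1
 108 | 101000100100011101010001 | 1 | 1
 109 | 010001001000111010100011 | 0 | 1
 110 | 100010010001110101000111 | 1 | 0
 111 | 000100100011101010001110 | 0 | 1
 112 | 001001000111010100011101 | 0 | 0
 113 | 010010001110101000111010 | 0 | 0
 114 | 100100011101010001110100 | 1 | 0
 115 | 001000111010100011101000 | 0 | 0
 116 | 010001110101000111010000 | 0 | 1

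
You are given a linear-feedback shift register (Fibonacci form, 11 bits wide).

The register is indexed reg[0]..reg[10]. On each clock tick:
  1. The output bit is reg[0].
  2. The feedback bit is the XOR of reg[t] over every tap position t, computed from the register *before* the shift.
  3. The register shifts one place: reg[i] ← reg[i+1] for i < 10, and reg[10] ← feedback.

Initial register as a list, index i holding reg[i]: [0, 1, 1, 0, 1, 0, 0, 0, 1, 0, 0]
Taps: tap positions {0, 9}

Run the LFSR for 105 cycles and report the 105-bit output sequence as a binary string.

step | reg (before) | out | fb
   0 | 01101000100 | 0 | 0
   1 | 11010001000 | 1 | 1
   2 | 10100010001 | 1 | 1
   3 | 01000100011 | 0 | 1
   4 | 10001000111 | 1 | 0
   5 | 00010001110 | 0 | 1
   6 | 00100011101 | 0 | 0
   7 | 01000111010 | 0 | 1
   8 | 10001110101 | 1 | 1
   9 | 00011101011 | 0 | 1
  10 | 00111010111 | 0 | 1
  11 | 01110101111 | 0 | 1
  12 | 11101011111 | 1 | 0
  13 | 11010111110 | 1 | 0
  14 | 10101111100 | 1 | 1
  15 | 01011111001 | 0 | 0
  16 | 10111110010 | 1 | 0
  17 | 01111100100 | 0 | 0
  18 | 11111001000 | 1 | 1
  19 | 11110010001 | 1 | 1
  20 | 11100100011 | 1 | 0
  21 | 11001000110 | 1 | 0
  22 | 10010001100 | 1 | 1
  23 | 00100011001 | 0 | 0
  24 | 01000110010 | 0 | 1
  25 | 10001100101 | 1 | 1
  26 | 00011001011 | 0 | 1
  27 | 00110010111 | 0 | 1
  28 | 01100101111 | 0 | 1
  29 | 11001011111 | 1 | 0
  30 | 10010111110 | 1 | 0
  31 | 00101111100 | 0 | 0
  32 | 01011111000 | 0 | 0
  33 | 10111110000 | 1 | 1
  34 | 01111100001 | 0 | 0
  35 | 11111000010 | 1 | 0
  36 | 11110000100 | 1 | 1
  37 | 11100001001 | 1 | 1
  38 | 11000010011 | 1 | 0
  39 | 10000100110 | 1 | 0
  40 | 00001001100 | 0 | 0
  41 | 00010011000 | 0 | 0
  42 | 00100110000 | 0 | 0
  43 | 01001100000 | 0 | 0
  44 | 10011000000 | 1 | 1
  45 | 00110000001 | 0 | 0
  46 | 01100000010 | 0 | 1
  47 | 11000000101 | 1 | 1
  48 | 10000001011 | 1 | 0
  49 | 00000010110 | 0 | 1
  50 | 00000101101 | 0 | 0
  51 | 00001011010 | 0 | 1
  52 | 00010110101 | 0 | 0
  53 | 00101101010 | 0 | 1
  54 | 01011010101 | 0 | 0
  55 | 10110101010 | 1 | 0
  56 | 01101010100 | 0 | 0
  57 | 11010101000 | 1 | 1
  58 | 10101010001 | 1 | 1
  59 | 01010100011 | 0 | 1
  60 | 10101000111 | 1 | 0
  61 | 01010001110 | 0 | 1
  62 | 10100011101 | 1 | 1
  63 | 01000111011 | 0 | 1
  64 | 10001110111 | 1 | 0
  65 | 00011101110 | 0 | 1
  66 | 00111011101 | 0 | 0
  67 | 01110111010 | 0 | 1
  68 | 11101110101 | 1 | 1
  69 | 11011101011 | 1 | 0
  70 | 10111010110 | 1 | 0
  71 | 01110101100 | 0 | 0
  72 | 11101011000 | 1 | 1
  73 | 11010110001 | 1 | 1
  74 | 10101100011 | 1 | 0
  75 | 01011000110 | 0 | 1
  76 | 10110001101 | 1 | 1
  77 | 01100011011 | 0 | 1
  78 | 11000110111 | 1 | 0
  79 | 10001101110 | 1 | 0
  80 | 00011011100 | 0 | 0
  81 | 00110111000 | 0 | 0
  82 | 01101110000 | 0 | 0
  83 | 11011100000 | 1 | 1
  84 | 10111000001 | 1 | 1
  85 | 01110000011 | 0 | 1
  86 | 11100000111 | 1 | 0
  87 | 11000001110 | 1 | 0
  88 | 10000011100 | 1 | 1
  89 | 00000111001 | 0 | 0
  90 | 00001110010 | 0 | 1
  91 | 00011100101 | 0 | 0
  92 | 00111001010 | 0 | 1
  93 | 01110010101 | 0 | 0
  94 | 11100101010 | 1 | 0
  95 | 11001010100 | 1 | 1
  96 | 10010101001 | 1 | 1
  97 | 00101010011 | 0 | 1
  98 | 01010100111 | 0 | 1
  99 | 10101001111 | 1 | 0
 100 | 01010011110 | 0 | 1
 101 | 10100111101 | 1 | 1
 102 | 01001111011 | 0 | 1
 103 | 10011110111 | 1 | 0
 104 | 00111101110 | 0 | 1

011010001000111010111110010001100101111100001001100000010110101010001110111010110001101110000011100101010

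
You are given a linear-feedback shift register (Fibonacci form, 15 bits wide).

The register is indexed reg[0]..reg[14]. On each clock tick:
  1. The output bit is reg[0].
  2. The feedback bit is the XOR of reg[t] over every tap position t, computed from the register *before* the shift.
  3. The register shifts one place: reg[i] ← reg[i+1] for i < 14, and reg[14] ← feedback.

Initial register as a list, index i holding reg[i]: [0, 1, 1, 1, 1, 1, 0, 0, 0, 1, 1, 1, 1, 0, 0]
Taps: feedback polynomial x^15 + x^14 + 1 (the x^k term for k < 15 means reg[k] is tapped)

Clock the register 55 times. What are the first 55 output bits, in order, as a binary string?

tick  register→output (feedback)
  0  011111000111100→0 (0)
  1  111110001111000→1 (1)
  2  111100011110001→1 (0)
  3  111000111100010→1 (1)
  4  110001111000101→1 (0)
  5  100011110001010→1 (1)
  6  000111100010101→0 (1)
  7  001111000101011→0 (1)
  8  011110001010111→0 (1)
  9  111100010101111→1 (0)
 10  111000101011110→1 (1)
 11  110001010111101→1 (0)
 12  100010101111010→1 (1)
 13  000101011110101→0 (1)
 14  001010111101011→0 (1)
 15  010101111010111→0 (1)
 16  101011110101111→1 (0)
 17  010111101011110→0 (0)
 18  101111010111100→1 (1)
 19  011110101111001→0 (1)
 20  111101011110011→1 (0)
 21  111010111100110→1 (1)
 22  110101111001101→1 (0)
 23  101011110011010→1 (1)
 24  010111100110101→0 (1)
 25  101111001101011→1 (0)
 26  011110011010110→0 (0)
 27  111100110101100→1 (1)
 28  111001101011001→1 (0)
 29  110011010110010→1 (1)
 30  100110101100101→1 (0)
 31  001101011001010→0 (0)
 32  011010110010100→0 (0)
 33  110101100101000→1 (1)
 34  101011001010001→1 (0)
 35  010110010100010→0 (0)
 36  101100101000100→1 (1)
 37  011001010001001→0 (1)
 38  110010100010011→1 (0)
 39  100101000100110→1 (1)
 40  001010001001101→0 (1)
 41  010100010011011→0 (1)
 42  101000100110111→1 (0)
 43  010001001101110→0 (0)
 44  100010011011100→1 (1)
 45  000100110111001→0 (1)
 46  001001101110011→0 (1)
 47  010011011100111→0 (1)
 48  100110111001111→1 (0)
 49  001101110011110→0 (0)
 50  011011100111100→0 (0)
 51  110111001111000→1 (1)
 52  101110011110001→1 (0)
 53  011100111100010→0 (0)
 54  111001111000100→1 (1)

0111110001111000101011110101111001101011001010001001101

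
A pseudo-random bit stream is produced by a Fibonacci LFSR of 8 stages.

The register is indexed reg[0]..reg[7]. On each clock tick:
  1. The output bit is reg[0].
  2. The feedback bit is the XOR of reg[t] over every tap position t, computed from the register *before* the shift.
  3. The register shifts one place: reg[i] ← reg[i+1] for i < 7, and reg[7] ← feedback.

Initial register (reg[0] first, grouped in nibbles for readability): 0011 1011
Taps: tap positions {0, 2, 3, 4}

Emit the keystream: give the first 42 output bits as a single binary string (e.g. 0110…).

step | reg (before) | out | fb
   0 | 00111011 | 0 | 1
   1 | 01110111 | 0 | 0
   2 | 11101110 | 1 | 1
   3 | 11011101 | 1 | 1
   4 | 10111011 | 1 | 0
   5 | 01110110 | 0 | 0
   6 | 11101100 | 1 | 1
   7 | 11011001 | 1 | 1
   8 | 10110011 | 1 | 1
   9 | 01100111 | 0 | 1
  10 | 11001111 | 1 | 0
  11 | 10011110 | 1 | 1
  12 | 00111101 | 0 | 1
  13 | 01111011 | 0 | 1
  14 | 11110111 | 1 | 1
  15 | 11101111 | 1 | 1
  16 | 11011111 | 1 | 1
  17 | 10111111 | 1 | 0
  18 | 01111110 | 0 | 1
  19 | 11111101 | 1 | 0
  20 | 11111010 | 1 | 0
  21 | 11110100 | 1 | 1
  22 | 11101001 | 1 | 1
  23 | 11010011 | 1 | 0
  24 | 10100110 | 1 | 0
  25 | 01001100 | 0 | 1
  26 | 10011001 | 1 | 1
  27 | 00110011 | 0 | 0
  28 | 01100110 | 0 | 1
  29 | 11001101 | 1 | 0
  30 | 10011010 | 1 | 1
  31 | 00110101 | 0 | 0
  32 | 01101010 | 0 | 0
  33 | 11010100 | 1 | 0
  34 | 10101000 | 1 | 1
  35 | 01010001 | 0 | 1
  36 | 10100011 | 1 | 0
  37 | 01000110 | 0 | 0
  38 | 10001100 | 1 | 0
  39 | 00011000 | 0 | 0
  40 | 00110000 | 0 | 0
  41 | 01100000 | 0 | 1

001110111011001111011111101001100110101000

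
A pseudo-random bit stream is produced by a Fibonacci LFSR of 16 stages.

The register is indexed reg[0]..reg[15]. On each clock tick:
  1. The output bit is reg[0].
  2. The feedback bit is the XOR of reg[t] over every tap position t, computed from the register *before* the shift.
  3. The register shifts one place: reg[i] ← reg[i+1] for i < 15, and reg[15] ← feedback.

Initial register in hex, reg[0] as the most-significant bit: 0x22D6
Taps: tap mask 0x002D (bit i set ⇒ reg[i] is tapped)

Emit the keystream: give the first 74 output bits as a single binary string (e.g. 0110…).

tick  register→output (feedback)
  0  0010001011010110→0 (1)
  1  0100010110101101→0 (1)
  2  1000101101011011→1 (1)
  3  0001011010110111→0 (0)
  4  0010110101101110→0 (0)
  5  0101101011011100→0 (1)
  6  1011010110111001→1 (0)
  7  0110101101110010→0 (1)
  8  1101011011100101→1 (1)
  9  1010110111001011→1 (1)
 10  0101101110010111→0 (1)
 11  1011011100101111→1 (0)
 12  0110111001011110→0 (0)
 13  1101110010111100→1 (1)
 14  1011100101111001→1 (1)
 15  0111001011110011→0 (0)
 16  1110010111100110→1 (1)
 17  1100101111001101→1 (1)
 18  1001011110011011→1 (1)
 19  0010111100110111→0 (0)
 20  0101111001101110→0 (0)
 21  1011110011011100→1 (0)
 22  0111100110111000→0 (0)
 23  1111001101110000→1 (1)
 24  1110011011100001→1 (1)
 25  1100110111000011→1 (0)
 26  1001101110000110→1 (0)
 27  0011011100001100→0 (1)
 28  0110111000011001→0 (0)
 29  1101110000110010→1 (1)
 30  1011100001100101→1 (1)
 31  0111000011001011→0 (0)
 32  1110000110010110→1 (0)
 33  1100001100101100→1 (1)
 34  1000011001011001→1 (0)
 35  0000110010110010→0 (1)
 36  0001100101100101→0 (1)
 37  0011001011001011→0 (0)
 38  0110010110010110→0 (0)
 39  1100101100101100→1 (1)
 40  1001011001011001→1 (1)
 41  0010110010110011→0 (0)
 42  0101100101100110→0 (1)
 43  1011001011001101→1 (1)
 44  0110010110011011→0 (0)
 45  1100101100110110→1 (1)
 46  1001011001101101→1 (1)
 47  0010110011011011→0 (0)
 48  0101100110110110→0 (1)
 49  1011001101101101→1 (1)
 50  0110011011011011→0 (0)
 51  1100110110110110→1 (0)
 52  1001101101101100→1 (0)
 53  0011011011011000→0 (1)
 54  0110110110110001→0 (0)
 55  1101101101100010→1 (0)
 56  1011011011000100→1 (0)
 57  0110110110001000→0 (0)
 58  1101101100010000→1 (0)
 59  1011011000100000→1 (0)
 60  0110110001000000→0 (0)
 61  1101100010000000→1 (0)
 62  1011000100000000→1 (1)
 63  0110001000000001→0 (1)
 64  1100010000000011→1 (0)
 65  1000100000000110→1 (1)
 66  0001000000001101→0 (1)
 67  0010000000011011→0 (1)
 68  0100000000110111→0 (0)
 69  1000000001101110→1 (1)
 70  0000000011011101→0 (0)
 71  0000000110111010→0 (0)
 72  0000001101110100→0 (0)
 73  0000011011101000→0 (1)

00100010110101101110010111100110111000011001011001011001101101101100010000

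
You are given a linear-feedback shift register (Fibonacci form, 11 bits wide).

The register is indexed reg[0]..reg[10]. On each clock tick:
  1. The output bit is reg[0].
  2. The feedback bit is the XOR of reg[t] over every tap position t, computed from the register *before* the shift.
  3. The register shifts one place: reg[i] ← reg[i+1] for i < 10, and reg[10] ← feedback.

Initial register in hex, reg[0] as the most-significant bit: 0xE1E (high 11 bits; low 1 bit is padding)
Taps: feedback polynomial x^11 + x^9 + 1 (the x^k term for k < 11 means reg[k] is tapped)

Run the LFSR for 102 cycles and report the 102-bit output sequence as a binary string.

111000011110010101100101110110100011011011111000111001101011000011101101010011100010000110101111110001

step | reg (before) | out | fb
   0 | 11100001111 | 1 | 0
   1 | 11000011110 | 1 | 0
   2 | 10000111100 | 1 | 1
   3 | 00001111001 | 0 | 0
   4 | 00011110010 | 0 | 1
   5 | 00111100101 | 0 | 0
   6 | 01111001010 | 0 | 1
   7 | 11110010101 | 1 | 1
   8 | 11100101011 | 1 | 0
   9 | 11001010110 | 1 | 0
  10 | 10010101100 | 1 | 1
  11 | 00101011001 | 0 | 0
  12 | 01010110010 | 0 | 1
  13 | 10101100101 | 1 | 1
  14 | 01011001011 | 0 | 1
  15 | 10110010111 | 1 | 0
  16 | 01100101110 | 0 | 1
  17 | 11001011101 | 1 | 1
  18 | 10010111011 | 1 | 0
  19 | 00101110110 | 0 | 1
  20 | 01011101101 | 0 | 0
  21 | 10111011010 | 1 | 0
  22 | 01110110100 | 0 | 0
  23 | 11101101000 | 1 | 1
  24 | 11011010001 | 1 | 1
  25 | 10110100011 | 1 | 0
  26 | 01101000110 | 0 | 1
  27 | 11010001101 | 1 | 1
  28 | 10100011011 | 1 | 0
  29 | 01000110110 | 0 | 1
  30 | 10001101101 | 1 | 1
  31 | 00011011011 | 0 | 1
  32 | 00110110111 | 0 | 1
  33 | 01101101111 | 0 | 1
  34 | 11011011111 | 1 | 0
  35 | 10110111110 | 1 | 0
  36 | 01101111100 | 0 | 0
  37 | 11011111000 | 1 | 1
  38 | 10111110001 | 1 | 1
  39 | 01111100011 | 0 | 1
  40 | 11111000111 | 1 | 0
  41 | 11110001110 | 1 | 0
  42 | 11100011100 | 1 | 1
  43 | 11000111001 | 1 | 1
  44 | 10001110011 | 1 | 0
  45 | 00011100110 | 0 | 1
  46 | 00111001101 | 0 | 0
  47 | 01110011010 | 0 | 1
  48 | 11100110101 | 1 | 1
  49 | 11001101011 | 1 | 0
  50 | 10011010110 | 1 | 0
  51 | 00110101100 | 0 | 0
  52 | 01101011000 | 0 | 0
  53 | 11010110000 | 1 | 1
  54 | 10101100001 | 1 | 1
  55 | 01011000011 | 0 | 1
  56 | 10110000111 | 1 | 0
  57 | 01100001110 | 0 | 1
  58 | 11000011101 | 1 | 1
  59 | 10000111011 | 1 | 0
  60 | 00001110110 | 0 | 1
  61 | 00011101101 | 0 | 0
  62 | 00111011010 | 0 | 1
  63 | 01110110101 | 0 | 0
  64 | 11101101010 | 1 | 0
  65 | 11011010100 | 1 | 1
  66 | 10110101001 | 1 | 1
  67 | 01101010011 | 0 | 1
  68 | 11010100111 | 1 | 0
  69 | 10101001110 | 1 | 0
  70 | 01010011100 | 0 | 0
  71 | 10100111000 | 1 | 1
  72 | 01001110001 | 0 | 0
  73 | 10011100010 | 1 | 0
  74 | 00111000100 | 0 | 0
  75 | 01110001000 | 0 | 0
  76 | 11100010000 | 1 | 1
  77 | 11000100001 | 1 | 1
  78 | 10001000011 | 1 | 0
  79 | 00010000110 | 0 | 1
  80 | 00100001101 | 0 | 0
  81 | 01000011010 | 0 | 1
  82 | 10000110101 | 1 | 1
  83 | 00001101011 | 0 | 1
  84 | 00011010111 | 0 | 1
  85 | 00110101111 | 0 | 1
  86 | 01101011111 | 0 | 1
  87 | 11010111111 | 1 | 0
  88 | 10101111110 | 1 | 0
  89 | 01011111100 | 0 | 0
  90 | 10111111000 | 1 | 1
  91 | 01111110001 | 0 | 0
  92 | 11111100010 | 1 | 0
  93 | 11111000100 | 1 | 1
  94 | 11110001001 | 1 | 1
  95 | 11100010011 | 1 | 0
  96 | 11000100110 | 1 | 0
  97 | 10001001100 | 1 | 1
  98 | 00010011001 | 0 | 0
  99 | 00100110010 | 0 | 1
 100 | 01001100101 | 0 | 0
 101 | 10011001010 | 1 | 0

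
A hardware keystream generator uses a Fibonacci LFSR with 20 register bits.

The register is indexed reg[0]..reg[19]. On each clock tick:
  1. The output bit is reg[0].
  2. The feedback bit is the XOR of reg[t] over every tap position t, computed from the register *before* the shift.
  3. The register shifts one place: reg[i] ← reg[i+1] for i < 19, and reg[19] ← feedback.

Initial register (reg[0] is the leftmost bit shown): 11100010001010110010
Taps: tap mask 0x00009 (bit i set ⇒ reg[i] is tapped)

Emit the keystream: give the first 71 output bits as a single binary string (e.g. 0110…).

11100010001010110010111100110111001001010110100011100000111000101111111

k : reg_k → out_k, fb_k
0: 11100010001010110010 → 1, fb=1
1: 11000100010101100101 → 1, fb=1
2: 10001000101011001011 → 1, fb=1
3: 00010001010110010111 → 0, fb=1
4: 00100010101100101111 → 0, fb=0
5: 01000101011001011110 → 0, fb=0
6: 10001010110010111100 → 1, fb=1
7: 00010101100101111001 → 0, fb=1
8: 00101011001011110011 → 0, fb=0
9: 01010110010111100110 → 0, fb=1
10: 10101100101111001101 → 1, fb=1
11: 01011001011110011011 → 0, fb=1
12: 10110010111100110111 → 1, fb=0
13: 01100101111001101110 → 0, fb=0
14: 11001011110011011100 → 1, fb=1
15: 10010111100110111001 → 1, fb=0
16: 00101111001101110010 → 0, fb=0
17: 01011110011011100100 → 0, fb=1
18: 10111100110111001001 → 1, fb=0
19: 01111001101110010010 → 0, fb=1
20: 11110011011100100101 → 1, fb=0
21: 11100110111001001010 → 1, fb=1
22: 11001101110010010101 → 1, fb=1
23: 10011011100100101011 → 1, fb=0
24: 00110111001001010110 → 0, fb=1
25: 01101110010010101101 → 0, fb=0
26: 11011100100101011010 → 1, fb=0
27: 10111001001010110100 → 1, fb=0
28: 01110010010101101000 → 0, fb=1
29: 11100100101011010001 → 1, fb=1
30: 11001001010110100011 → 1, fb=1
31: 10010010101101000111 → 1, fb=0
32: 00100101011010001110 → 0, fb=0
33: 01001010110100011100 → 0, fb=0
34: 10010101101000111000 → 1, fb=0
35: 00101011010001110000 → 0, fb=0
36: 01010110100011100000 → 0, fb=1
37: 10101101000111000001 → 1, fb=1
38: 01011010001110000011 → 0, fb=1
39: 10110100011100000111 → 1, fb=0
40: 01101000111000001110 → 0, fb=0
41: 11010001110000011100 → 1, fb=0
42: 10100011100000111000 → 1, fb=1
43: 01000111000001110001 → 0, fb=0
44: 10001110000011100010 → 1, fb=1
45: 00011100000111000101 → 0, fb=1
46: 00111000001110001011 → 0, fb=1
47: 01110000011100010111 → 0, fb=1
48: 11100000111000101111 → 1, fb=1
49: 11000001110001011111 → 1, fb=1
50: 10000011100010111111 → 1, fb=1
51: 00000111000101111111 → 0, fb=0
52: 00001110001011111110 → 0, fb=0
53: 00011100010111111100 → 0, fb=1
54: 00111000101111111001 → 0, fb=1
55: 01110001011111110011 → 0, fb=1
56: 11100010111111100111 → 1, fb=1
57: 11000101111111001111 → 1, fb=1
58: 10001011111110011111 → 1, fb=1
59: 00010111111100111111 → 0, fb=1
60: 00101111111001111111 → 0, fb=0
61: 01011111110011111110 → 0, fb=1
62: 10111111100111111101 → 1, fb=0
63: 01111111001111111010 → 0, fb=1
64: 11111110011111110101 → 1, fb=0
65: 11111100111111101010 → 1, fb=0
66: 11111001111111010100 → 1, fb=0
67: 11110011111110101000 → 1, fb=0
68: 11100111111101010000 → 1, fb=1
69: 11001111111010100001 → 1, fb=1
70: 10011111110101000011 → 1, fb=0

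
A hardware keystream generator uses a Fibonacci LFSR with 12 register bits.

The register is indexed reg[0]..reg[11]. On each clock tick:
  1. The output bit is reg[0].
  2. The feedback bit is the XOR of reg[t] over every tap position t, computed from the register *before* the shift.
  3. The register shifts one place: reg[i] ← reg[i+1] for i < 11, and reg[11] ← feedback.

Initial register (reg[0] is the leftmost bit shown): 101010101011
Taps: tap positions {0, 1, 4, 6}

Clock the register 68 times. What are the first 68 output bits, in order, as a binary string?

10101010101111111011110101000100001010000100111011111000001010000000

step | reg (before) | out | fb
   0 | 101010101011 | 1 | 1
   1 | 010101010111 | 0 | 1
   2 | 101010101111 | 1 | 1
   3 | 010101011111 | 0 | 1
   4 | 101010111111 | 1 | 1
   5 | 010101111111 | 0 | 0
   6 | 101011111110 | 1 | 1
   7 | 010111111101 | 0 | 1
   8 | 101111111011 | 1 | 1
   9 | 011111110111 | 0 | 1
  10 | 111111101111 | 1 | 0
  11 | 111111011110 | 1 | 1
  12 | 111110111101 | 1 | 0
  13 | 111101111010 | 1 | 1
  14 | 111011110101 | 1 | 0
  15 | 110111101010 | 1 | 0
  16 | 101111010100 | 1 | 0
  17 | 011110101000 | 0 | 1
  18 | 111101010001 | 1 | 0
  19 | 111010100010 | 1 | 0
  20 | 110101000100 | 1 | 0
  21 | 101010001000 | 1 | 0
  22 | 010100010000 | 0 | 1
  23 | 101000100001 | 1 | 0
  24 | 010001000010 | 0 | 1
  25 | 100010000101 | 1 | 0
  26 | 000100001010 | 0 | 0
  27 | 001000010100 | 0 | 0
  28 | 010000101000 | 0 | 0
  29 | 100001010000 | 1 | 1
  30 | 000010100001 | 0 | 0
  31 | 000101000010 | 0 | 0
  32 | 001010000100 | 0 | 1
  33 | 010100001001 | 0 | 1
  34 | 101000010011 | 1 | 1
  35 | 010000100111 | 0 | 0
  36 | 100001001110 | 1 | 1
  37 | 000010011101 | 0 | 1
  38 | 000100111011 | 0 | 1
  39 | 001001110111 | 0 | 1
  40 | 010011101111 | 0 | 1
  41 | 100111011111 | 1 | 0
  42 | 001110111110 | 0 | 0
  43 | 011101111100 | 0 | 0
  44 | 111011111000 | 1 | 0
  45 | 110111110000 | 1 | 0
  46 | 101111100000 | 1 | 1
  47 | 011111000001 | 0 | 0
  48 | 111110000010 | 1 | 1
  49 | 111100000101 | 1 | 0
  50 | 111000001010 | 1 | 0
  51 | 110000010100 | 1 | 0
  52 | 100000101000 | 1 | 0
  53 | 000001010000 | 0 | 0
  54 | 000010100000 | 0 | 0
  55 | 000101000000 | 0 | 0
  56 | 001010000000 | 0 | 1
  57 | 010100000001 | 0 | 1
  58 | 101000000011 | 1 | 1
  59 | 010000000111 | 0 | 1
  60 | 100000001111 | 1 | 1
  61 | 000000011111 | 0 | 0
  62 | 000000111110 | 0 | 1
  63 | 000001111101 | 0 | 1
  64 | 000011111011 | 0 | 0
  65 | 000111110110 | 0 | 0
  66 | 001111101100 | 0 | 0
  67 | 011111011000 | 0 | 0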